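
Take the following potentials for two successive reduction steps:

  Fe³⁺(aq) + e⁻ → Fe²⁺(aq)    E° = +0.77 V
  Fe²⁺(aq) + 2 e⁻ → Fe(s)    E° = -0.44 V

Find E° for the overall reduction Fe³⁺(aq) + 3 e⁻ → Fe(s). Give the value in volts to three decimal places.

Adding the free-energy changes (−nFE°) of the two steps gives −n₃FE°₃ = −n₁FE°₁ − n₂FE°₂.
E°₃ = (1×+0.77 + 2×-0.44) / 3 = (-0.110) / 3 = -0.037 V.

-0.037 V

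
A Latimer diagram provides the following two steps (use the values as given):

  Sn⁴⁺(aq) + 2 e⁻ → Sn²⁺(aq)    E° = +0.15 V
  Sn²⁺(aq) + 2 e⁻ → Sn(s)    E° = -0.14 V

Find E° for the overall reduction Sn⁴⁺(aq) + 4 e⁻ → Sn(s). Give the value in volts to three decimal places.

+0.005 V

Since ΔG° = −nFE° is additive over sequential reductions, n₃E°₃ = n₁E°₁ + n₂E°₂.
E°₃ = (2×+0.15 + 2×-0.14) / 4 = (+0.020) / 4 = +0.005 V.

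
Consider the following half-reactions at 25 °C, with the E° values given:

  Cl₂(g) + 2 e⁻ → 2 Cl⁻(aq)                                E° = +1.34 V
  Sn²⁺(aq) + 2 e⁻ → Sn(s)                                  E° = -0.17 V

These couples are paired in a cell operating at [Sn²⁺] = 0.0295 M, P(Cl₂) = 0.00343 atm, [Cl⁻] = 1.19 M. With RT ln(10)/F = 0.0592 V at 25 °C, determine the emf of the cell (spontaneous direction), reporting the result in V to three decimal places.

Cl₂/Cl⁻ is the cathode (higher E°), Sn²⁺/Sn the anode: E°cell = +1.34 − (-0.17) = +1.51 V, n = 2.
Overall: Cl₂(g) + Sn(s) → 2 Cl⁻(aq) + Sn²⁺(aq)
Q = [Cl⁻]^2·[Sn²⁺] / (P(Cl₂)); log Q = 1.086.
E = E° − (0.0592/n) log Q = +1.51 − (0.0592/2)(1.086) = +1.478 V.

+1.478 V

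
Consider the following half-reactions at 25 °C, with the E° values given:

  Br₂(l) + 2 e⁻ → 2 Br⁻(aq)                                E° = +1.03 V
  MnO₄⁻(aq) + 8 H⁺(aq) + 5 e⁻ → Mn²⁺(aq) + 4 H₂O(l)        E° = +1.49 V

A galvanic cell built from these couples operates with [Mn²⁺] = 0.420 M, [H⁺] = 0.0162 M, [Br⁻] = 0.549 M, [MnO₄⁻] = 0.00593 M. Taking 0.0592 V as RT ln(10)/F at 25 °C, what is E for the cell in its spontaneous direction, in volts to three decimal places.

MnO₄⁻/Mn²⁺ is the cathode (higher E°), Br₂/Br⁻ the anode: E°cell = +1.49 − (+1.03) = +0.46 V, n = 10.
Overall: 2 MnO₄⁻(aq) + 16 H⁺(aq) + 10 Br⁻(aq) → 2 Mn²⁺(aq) + 8 H₂O(l) + 5 Br₂(l)
Q = [Mn²⁺]^2 / ([MnO₄⁻]^2·[H⁺]^16·[Br⁻]^10); log Q = 34.952.
E = E° − (0.0592/n) log Q = +0.46 − (0.0592/10)(34.952) = +0.253 V.

+0.253 V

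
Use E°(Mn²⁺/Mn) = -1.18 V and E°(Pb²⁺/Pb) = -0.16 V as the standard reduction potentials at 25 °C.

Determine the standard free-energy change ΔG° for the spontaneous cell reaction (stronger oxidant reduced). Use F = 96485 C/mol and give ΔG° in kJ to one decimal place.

-196.8 kJ

Pb²⁺/Pb (E° = -0.16 V) is the cathode; Mn²⁺/Mn (E° = -1.18 V) is the anode, so E°cell = +1.02 V.
Balancing electrons gives n = 2 (lcm of 2 and 2).
ΔG° = −nFE° = −(2)(96485)(+1.02) = -196,829 J = -196.8 kJ.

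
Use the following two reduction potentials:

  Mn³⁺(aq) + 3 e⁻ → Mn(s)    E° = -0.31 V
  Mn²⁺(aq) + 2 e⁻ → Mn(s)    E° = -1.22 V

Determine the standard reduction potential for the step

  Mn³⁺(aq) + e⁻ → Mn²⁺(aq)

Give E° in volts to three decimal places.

+1.510 V

Sequential free energies add, so n₃E°₃ = n₁E°₁ + n₂E°₂.
With n₃ = 3, and the known step contributing 2×(-1.22) V, the unknown satisfies 1·E° = 3×(-0.31) − 2×(-1.22) = +1.510.
E° = +1.510 / 1 = +1.510 V.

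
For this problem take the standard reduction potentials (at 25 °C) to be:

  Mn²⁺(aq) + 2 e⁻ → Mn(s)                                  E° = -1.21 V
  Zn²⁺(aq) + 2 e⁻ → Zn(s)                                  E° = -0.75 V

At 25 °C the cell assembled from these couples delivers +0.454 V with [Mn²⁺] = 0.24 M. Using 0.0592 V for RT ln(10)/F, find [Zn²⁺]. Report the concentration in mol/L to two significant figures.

Zn²⁺/Zn is the cathode, Mn²⁺/Mn the anode: E°cell = +0.46 V, n = 2.
Overall reaction: Zn²⁺(aq) + Mn(s) → Zn(s) + Mn²⁺(aq); Q = [Mn²⁺]^1/[Zn²⁺]^1.
From E = E° − (0.0592/n) log Q: log Q = (E° − E)·n/0.0592 = (+0.46 − (+0.454))·2/0.0592 = 0.2027.
So 1·log[Zn²⁺] = 1·log(0.24) − log Q = -0.6198 − (0.2027) = -0.8225; [Zn²⁺] = 10^(-0.8225) ≈ 0.15 M.

0.15 M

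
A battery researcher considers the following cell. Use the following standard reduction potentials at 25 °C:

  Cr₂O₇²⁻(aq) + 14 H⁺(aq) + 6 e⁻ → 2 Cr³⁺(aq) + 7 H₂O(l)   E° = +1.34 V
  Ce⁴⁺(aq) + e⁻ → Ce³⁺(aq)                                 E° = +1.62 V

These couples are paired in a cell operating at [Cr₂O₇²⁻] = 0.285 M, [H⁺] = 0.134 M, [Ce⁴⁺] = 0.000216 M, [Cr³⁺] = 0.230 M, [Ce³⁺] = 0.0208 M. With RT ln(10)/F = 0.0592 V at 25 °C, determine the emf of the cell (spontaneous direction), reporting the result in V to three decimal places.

Ce⁴⁺/Ce³⁺ is the cathode (higher E°), Cr₂O₇²⁻/Cr³⁺ the anode: E°cell = +1.62 − (+1.34) = +0.28 V, n = 6.
Overall: 6 Ce⁴⁺(aq) + 2 Cr³⁺(aq) + 7 H₂O(l) → 6 Ce³⁺(aq) + Cr₂O₇²⁻(aq) + 14 H⁺(aq)
Q = [Ce³⁺]^6·[Cr₂O₇²⁻]·[H⁺]^14 / ([Ce⁴⁺]^6·[Cr³⁺]^2); log Q = 0.413.
E = E° − (0.0592/n) log Q = +0.28 − (0.0592/6)(0.413) = +0.276 V.

+0.276 V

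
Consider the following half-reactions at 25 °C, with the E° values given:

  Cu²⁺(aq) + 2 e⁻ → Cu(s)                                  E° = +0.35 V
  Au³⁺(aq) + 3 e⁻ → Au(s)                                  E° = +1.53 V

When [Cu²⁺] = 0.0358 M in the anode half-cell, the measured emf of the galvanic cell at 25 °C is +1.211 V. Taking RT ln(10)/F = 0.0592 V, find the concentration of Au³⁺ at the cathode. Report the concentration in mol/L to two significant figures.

0.25 M

Au³⁺/Au is the cathode, Cu²⁺/Cu the anode: E°cell = +1.18 V, n = 6.
Overall reaction: 2 Au³⁺(aq) + 3 Cu(s) → 2 Au(s) + 3 Cu²⁺(aq); Q = [Cu²⁺]^3/[Au³⁺]^2.
From E = E° − (0.0592/n) log Q: log Q = (E° − E)·n/0.0592 = (+1.18 − (+1.211))·6/0.0592 = -3.1419.
So 2·log[Au³⁺] = 3·log(0.0358) − log Q = -4.3384 − (-3.1419) = -1.1965; log[Au³⁺] = -1.1965 / 2 = -0.5982; [Au³⁺] = 10^(-0.5982) ≈ 0.25 M.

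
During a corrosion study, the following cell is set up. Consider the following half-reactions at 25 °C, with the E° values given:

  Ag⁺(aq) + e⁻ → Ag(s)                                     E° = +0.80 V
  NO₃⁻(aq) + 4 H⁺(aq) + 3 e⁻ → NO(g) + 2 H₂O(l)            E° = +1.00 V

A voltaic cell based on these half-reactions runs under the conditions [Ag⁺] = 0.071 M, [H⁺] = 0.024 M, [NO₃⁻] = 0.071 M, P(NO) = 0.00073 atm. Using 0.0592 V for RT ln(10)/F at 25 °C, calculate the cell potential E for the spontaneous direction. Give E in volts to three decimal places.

+0.179 V

NO₃⁻/NO is the cathode (higher E°), Ag⁺/Ag the anode: E°cell = +1.00 − (+0.80) = +0.20 V, n = 3.
Overall: NO₃⁻(aq) + 4 H⁺(aq) + 3 Ag(s) → NO(g) + 2 H₂O(l) + 3 Ag⁺(aq)
Q = P(NO)·[Ag⁺]^3 / ([NO₃⁻]·[H⁺]^4); log Q = 1.045.
E = E° − (0.0592/n) log Q = +0.20 − (0.0592/3)(1.045) = +0.179 V.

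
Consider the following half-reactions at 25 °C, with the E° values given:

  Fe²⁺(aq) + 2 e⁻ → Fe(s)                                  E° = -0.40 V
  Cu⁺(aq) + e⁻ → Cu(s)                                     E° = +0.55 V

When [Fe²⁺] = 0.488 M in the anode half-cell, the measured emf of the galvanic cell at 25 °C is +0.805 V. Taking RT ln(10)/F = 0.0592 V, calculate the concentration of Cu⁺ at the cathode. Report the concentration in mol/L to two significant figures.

Cu⁺/Cu is the cathode, Fe²⁺/Fe the anode: E°cell = +0.95 V, n = 2.
Overall reaction: 2 Cu⁺(aq) + Fe(s) → 2 Cu(s) + Fe²⁺(aq); Q = [Fe²⁺]^1/[Cu⁺]^2.
From E = E° − (0.0592/n) log Q: log Q = (E° − E)·n/0.0592 = (+0.95 − (+0.805))·2/0.0592 = 4.8986.
So 2·log[Cu⁺] = 1·log(0.488) − log Q = -0.3116 − (4.8986) = -5.2102; log[Cu⁺] = -5.2102 / 2 = -2.6051; [Cu⁺] = 10^(-2.6051) ≈ 0.0025 M.

0.0025 M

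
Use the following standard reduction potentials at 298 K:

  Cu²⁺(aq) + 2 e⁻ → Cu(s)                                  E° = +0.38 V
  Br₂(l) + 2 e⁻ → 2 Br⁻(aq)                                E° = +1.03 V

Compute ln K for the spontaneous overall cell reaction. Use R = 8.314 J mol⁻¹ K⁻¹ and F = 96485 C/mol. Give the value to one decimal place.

50.6

Cathode: Br₂/Br⁻; anode: Cu²⁺/Cu. E°cell = (+1.03) − (+0.38) = +0.65 V, with n = 2.
ΔG° = −nFE° = −RT ln K, so ln K = nFE°/(RT) = (2)(96485)(+0.65) / ((8.314)(298)) = 50.626.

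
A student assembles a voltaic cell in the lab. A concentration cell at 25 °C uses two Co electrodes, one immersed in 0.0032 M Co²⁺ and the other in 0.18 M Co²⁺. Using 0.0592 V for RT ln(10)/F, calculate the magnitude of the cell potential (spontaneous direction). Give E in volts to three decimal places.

For a concentration cell E°cell = 0. The 0.18 M side is the cathode (reduction is favoured where [Co²⁺] is higher).
With n = 2, E = −(0.0592/2) log([Co²⁺]ₐₙ/[Co²⁺]꜀ₐₜ) = −(0.0592/2) log(0.0032/0.18) = −(0.0592/2)(-1.750) = +0.052 V.

+0.052 V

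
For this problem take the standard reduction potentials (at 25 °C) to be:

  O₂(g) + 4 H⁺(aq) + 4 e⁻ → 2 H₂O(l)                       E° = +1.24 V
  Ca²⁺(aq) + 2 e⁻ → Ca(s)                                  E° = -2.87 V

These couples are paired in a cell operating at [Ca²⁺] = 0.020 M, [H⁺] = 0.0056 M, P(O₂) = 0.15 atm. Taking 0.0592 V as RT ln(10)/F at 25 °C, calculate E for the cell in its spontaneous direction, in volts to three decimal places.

+4.015 V

O₂/H₂O is the cathode (higher E°), Ca²⁺/Ca the anode: E°cell = +1.24 − (-2.87) = +4.11 V, n = 4.
Overall: O₂(g) + 4 H⁺(aq) + 2 Ca(s) → 2 H₂O(l) + 2 Ca²⁺(aq)
Q = [Ca²⁺]^2 / (P(O₂)·[H⁺]^4); log Q = 6.433.
E = E° − (0.0592/n) log Q = +4.11 − (0.0592/4)(6.433) = +4.015 V.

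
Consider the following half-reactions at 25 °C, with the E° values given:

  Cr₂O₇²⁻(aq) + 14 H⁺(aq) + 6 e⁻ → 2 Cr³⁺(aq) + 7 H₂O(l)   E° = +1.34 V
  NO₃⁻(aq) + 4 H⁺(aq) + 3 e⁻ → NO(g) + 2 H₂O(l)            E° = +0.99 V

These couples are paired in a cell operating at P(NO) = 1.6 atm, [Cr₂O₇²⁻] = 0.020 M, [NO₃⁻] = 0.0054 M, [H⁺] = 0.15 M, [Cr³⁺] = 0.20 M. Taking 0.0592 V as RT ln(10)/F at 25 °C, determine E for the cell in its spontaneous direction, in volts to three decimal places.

Cr₂O₇²⁻/Cr³⁺ is the cathode (higher E°), NO₃⁻/NO the anode: E°cell = +1.34 − (+0.99) = +0.35 V, n = 6.
Overall: Cr₂O₇²⁻(aq) + 6 H⁺(aq) + 2 NO(g) → 2 Cr³⁺(aq) + 3 H₂O(l) + 2 NO₃⁻(aq)
Q = [Cr³⁺]^2·[NO₃⁻]^2 / ([Cr₂O₇²⁻]·[H⁺]^6·P(NO)^2); log Q = 0.301.
E = E° − (0.0592/n) log Q = +0.35 − (0.0592/6)(0.301) = +0.347 V.

+0.347 V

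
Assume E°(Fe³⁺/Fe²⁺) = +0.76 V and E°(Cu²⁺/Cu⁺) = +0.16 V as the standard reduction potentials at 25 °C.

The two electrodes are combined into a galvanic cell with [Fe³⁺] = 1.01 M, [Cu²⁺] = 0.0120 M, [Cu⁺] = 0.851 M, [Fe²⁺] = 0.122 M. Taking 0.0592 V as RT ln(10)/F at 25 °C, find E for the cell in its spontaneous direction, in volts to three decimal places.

+0.764 V

Fe³⁺/Fe²⁺ is the cathode (higher E°), Cu²⁺/Cu⁺ the anode: E°cell = +0.76 − (+0.16) = +0.60 V, n = 1.
Overall: Fe³⁺(aq) + Cu⁺(aq) → Fe²⁺(aq) + Cu²⁺(aq)
Q = [Fe²⁺]·[Cu²⁺] / ([Fe³⁺]·[Cu⁺]); log Q = -2.769.
E = E° − (0.0592/n) log Q = +0.60 − (0.0592/1)(-2.769) = +0.764 V.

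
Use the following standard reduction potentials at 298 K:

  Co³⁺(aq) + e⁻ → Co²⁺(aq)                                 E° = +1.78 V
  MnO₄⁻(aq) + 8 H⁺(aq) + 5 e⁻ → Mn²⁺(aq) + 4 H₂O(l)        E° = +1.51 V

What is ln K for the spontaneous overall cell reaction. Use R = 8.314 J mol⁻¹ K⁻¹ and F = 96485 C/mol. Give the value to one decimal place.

52.6

Cathode: Co³⁺/Co²⁺; anode: MnO₄⁻/Mn²⁺. E°cell = (+1.78) − (+1.51) = +0.27 V, with n = 5.
ΔG° = −nFE° = −RT ln K, so ln K = nFE°/(RT) = (5)(96485)(+0.27) / ((8.314)(298)) = 52.574.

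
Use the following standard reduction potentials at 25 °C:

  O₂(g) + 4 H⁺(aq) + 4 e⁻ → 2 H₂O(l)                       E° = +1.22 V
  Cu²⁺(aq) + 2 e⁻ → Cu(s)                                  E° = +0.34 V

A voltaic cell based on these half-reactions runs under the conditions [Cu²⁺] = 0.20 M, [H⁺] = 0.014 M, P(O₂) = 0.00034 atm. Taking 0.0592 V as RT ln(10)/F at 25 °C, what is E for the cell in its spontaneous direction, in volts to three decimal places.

+0.740 V

O₂/H₂O is the cathode (higher E°), Cu²⁺/Cu the anode: E°cell = +1.22 − (+0.34) = +0.88 V, n = 4.
Overall: O₂(g) + 4 H⁺(aq) + 2 Cu(s) → 2 H₂O(l) + 2 Cu²⁺(aq)
Q = [Cu²⁺]^2 / (P(O₂)·[H⁺]^4); log Q = 9.486.
E = E° − (0.0592/n) log Q = +0.88 − (0.0592/4)(9.486) = +0.740 V.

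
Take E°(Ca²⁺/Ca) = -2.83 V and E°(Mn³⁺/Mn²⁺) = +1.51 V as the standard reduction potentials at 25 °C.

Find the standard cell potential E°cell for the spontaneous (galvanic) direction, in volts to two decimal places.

The Mn³⁺/Mn²⁺ couple has the higher reduction potential, so it is the cathode; Ca²⁺/Ca is oxidised at the anode.
E°cell = E°(cathode) − E°(anode) = (+1.51) − (-2.83) = +4.34 V.

+4.34 V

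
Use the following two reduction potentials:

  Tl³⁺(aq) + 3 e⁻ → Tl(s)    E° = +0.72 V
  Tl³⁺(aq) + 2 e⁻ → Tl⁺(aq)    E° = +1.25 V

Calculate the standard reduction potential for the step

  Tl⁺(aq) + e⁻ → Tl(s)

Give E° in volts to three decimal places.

-0.340 V

Sequential free energies add, so n₃E°₃ = n₁E°₁ + n₂E°₂.
With n₃ = 3, and the known step contributing 2×(+1.25) V, the unknown satisfies 1·E° = 3×(+0.72) − 2×(+1.25) = -0.340.
E° = -0.340 / 1 = -0.340 V.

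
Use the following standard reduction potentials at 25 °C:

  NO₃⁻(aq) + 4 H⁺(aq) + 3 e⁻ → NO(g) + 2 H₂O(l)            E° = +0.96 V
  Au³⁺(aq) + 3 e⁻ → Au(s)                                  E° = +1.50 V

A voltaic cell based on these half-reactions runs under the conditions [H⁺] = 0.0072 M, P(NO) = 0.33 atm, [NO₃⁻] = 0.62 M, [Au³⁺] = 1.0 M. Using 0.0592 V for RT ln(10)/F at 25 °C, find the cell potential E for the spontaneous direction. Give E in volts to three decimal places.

Au³⁺/Au is the cathode (higher E°), NO₃⁻/NO the anode: E°cell = +1.50 − (+0.96) = +0.54 V, n = 3.
Overall: Au³⁺(aq) + NO(g) + 2 H₂O(l) → Au(s) + NO₃⁻(aq) + 4 H⁺(aq)
Q = [NO₃⁻]·[H⁺]^4 / ([Au³⁺]·P(NO)); log Q = -8.297.
E = E° − (0.0592/n) log Q = +0.54 − (0.0592/3)(-8.297) = +0.704 V.

+0.704 V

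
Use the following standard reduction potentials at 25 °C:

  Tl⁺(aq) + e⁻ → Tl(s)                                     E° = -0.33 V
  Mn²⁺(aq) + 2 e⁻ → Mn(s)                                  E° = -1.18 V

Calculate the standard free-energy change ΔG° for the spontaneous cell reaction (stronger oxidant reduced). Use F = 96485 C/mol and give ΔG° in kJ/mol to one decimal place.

Tl⁺/Tl (E° = -0.33 V) is the cathode; Mn²⁺/Mn (E° = -1.18 V) is the anode, so E°cell = +0.85 V.
Balancing electrons gives n = 2 (lcm of 1 and 2).
ΔG° = −nFE° = −(2)(96485)(+0.85) = -164,024 J = -164.0 kJ/mol.

-164.0 kJ/mol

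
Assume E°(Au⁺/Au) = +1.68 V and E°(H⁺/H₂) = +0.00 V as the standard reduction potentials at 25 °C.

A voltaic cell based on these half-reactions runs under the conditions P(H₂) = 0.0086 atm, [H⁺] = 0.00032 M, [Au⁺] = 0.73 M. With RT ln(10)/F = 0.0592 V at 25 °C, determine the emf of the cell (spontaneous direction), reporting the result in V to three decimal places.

+1.818 V

Au⁺/Au is the cathode (higher E°), H⁺/H₂ the anode: E°cell = +1.68 − (+0.00) = +1.68 V, n = 2.
Overall: 2 Au⁺(aq) + H₂(g) → 2 Au(s) + 2 H⁺(aq)
Q = [H⁺]^2 / ([Au⁺]^2·P(H₂)); log Q = -4.651.
E = E° − (0.0592/n) log Q = +1.68 − (0.0592/2)(-4.651) = +1.818 V.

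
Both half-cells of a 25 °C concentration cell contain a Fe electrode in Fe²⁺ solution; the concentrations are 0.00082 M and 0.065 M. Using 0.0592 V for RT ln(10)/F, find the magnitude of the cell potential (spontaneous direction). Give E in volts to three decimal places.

+0.056 V

For a concentration cell E°cell = 0. The 0.065 M side is the cathode (reduction is favoured where [Fe²⁺] is higher).
With n = 2, E = −(0.0592/2) log([Fe²⁺]ₐₙ/[Fe²⁺]꜀ₐₜ) = −(0.0592/2) log(0.00082/0.065) = −(0.0592/2)(-1.899) = +0.056 V.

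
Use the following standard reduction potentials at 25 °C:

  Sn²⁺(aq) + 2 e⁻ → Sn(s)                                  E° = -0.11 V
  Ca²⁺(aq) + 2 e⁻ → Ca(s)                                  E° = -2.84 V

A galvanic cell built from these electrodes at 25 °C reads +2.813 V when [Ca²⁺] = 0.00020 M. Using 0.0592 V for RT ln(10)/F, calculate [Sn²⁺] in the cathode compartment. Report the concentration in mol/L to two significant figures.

Sn²⁺/Sn is the cathode, Ca²⁺/Ca the anode: E°cell = +2.73 V, n = 2.
Overall reaction: Sn²⁺(aq) + Ca(s) → Sn(s) + Ca²⁺(aq); Q = [Ca²⁺]^1/[Sn²⁺]^1.
From E = E° − (0.0592/n) log Q: log Q = (E° − E)·n/0.0592 = (+2.73 − (+2.813))·2/0.0592 = -2.8041.
So 1·log[Sn²⁺] = 1·log(0.0002) − log Q = -3.6990 − (-2.8041) = -0.8949; [Sn²⁺] = 10^(-0.8949) ≈ 0.13 M.

0.13 M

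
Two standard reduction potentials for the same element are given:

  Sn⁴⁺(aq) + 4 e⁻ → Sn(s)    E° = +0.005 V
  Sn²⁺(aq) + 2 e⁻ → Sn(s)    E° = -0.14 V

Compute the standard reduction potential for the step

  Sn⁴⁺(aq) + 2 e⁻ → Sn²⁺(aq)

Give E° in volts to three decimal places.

+0.150 V

Sequential free energies add, so n₃E°₃ = n₁E°₁ + n₂E°₂.
With n₃ = 4, and the known step contributing 2×(-0.14) V, the unknown satisfies 2·E° = 4×(+0.005) − 2×(-0.14) = +0.300.
E° = +0.300 / 2 = +0.150 V.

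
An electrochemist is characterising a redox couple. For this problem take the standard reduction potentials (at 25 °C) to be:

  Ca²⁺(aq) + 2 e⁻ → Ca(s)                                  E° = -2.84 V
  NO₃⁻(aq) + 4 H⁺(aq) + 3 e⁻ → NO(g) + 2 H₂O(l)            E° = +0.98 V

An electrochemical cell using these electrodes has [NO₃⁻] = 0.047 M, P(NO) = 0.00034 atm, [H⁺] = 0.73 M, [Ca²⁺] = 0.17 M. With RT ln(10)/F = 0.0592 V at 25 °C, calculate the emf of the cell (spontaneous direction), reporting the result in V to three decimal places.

+3.874 V

NO₃⁻/NO is the cathode (higher E°), Ca²⁺/Ca the anode: E°cell = +0.98 − (-2.84) = +3.82 V, n = 6.
Overall: 2 NO₃⁻(aq) + 8 H⁺(aq) + 3 Ca(s) → 2 NO(g) + 4 H₂O(l) + 3 Ca²⁺(aq)
Q = P(NO)^2·[Ca²⁺]^3 / ([NO₃⁻]^2·[H⁺]^8); log Q = -5.496.
E = E° − (0.0592/n) log Q = +3.82 − (0.0592/6)(-5.496) = +3.874 V.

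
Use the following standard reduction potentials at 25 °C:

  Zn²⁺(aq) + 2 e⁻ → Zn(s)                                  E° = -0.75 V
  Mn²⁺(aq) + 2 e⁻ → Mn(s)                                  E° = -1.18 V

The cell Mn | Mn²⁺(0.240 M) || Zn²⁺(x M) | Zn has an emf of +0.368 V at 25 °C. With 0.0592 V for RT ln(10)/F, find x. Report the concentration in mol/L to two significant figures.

0.0019 M

Zn²⁺/Zn is the cathode, Mn²⁺/Mn the anode: E°cell = +0.43 V, n = 2.
Overall reaction: Zn²⁺(aq) + Mn(s) → Zn(s) + Mn²⁺(aq); Q = [Mn²⁺]^1/[Zn²⁺]^1.
From E = E° − (0.0592/n) log Q: log Q = (E° − E)·n/0.0592 = (+0.43 − (+0.368))·2/0.0592 = 2.0946.
So 1·log[Zn²⁺] = 1·log(0.24) − log Q = -0.6198 − (2.0946) = -2.7144; [Zn²⁺] = 10^(-2.7144) ≈ 0.0019 M.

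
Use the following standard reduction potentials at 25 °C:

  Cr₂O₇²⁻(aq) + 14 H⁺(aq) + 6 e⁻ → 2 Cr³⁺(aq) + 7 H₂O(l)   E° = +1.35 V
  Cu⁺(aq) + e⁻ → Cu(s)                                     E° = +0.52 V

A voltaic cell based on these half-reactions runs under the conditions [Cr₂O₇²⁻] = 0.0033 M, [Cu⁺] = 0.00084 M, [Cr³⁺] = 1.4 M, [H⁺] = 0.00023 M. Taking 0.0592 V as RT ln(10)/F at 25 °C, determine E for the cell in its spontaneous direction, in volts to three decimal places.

Cr₂O₇²⁻/Cr³⁺ is the cathode (higher E°), Cu⁺/Cu the anode: E°cell = +1.35 − (+0.52) = +0.83 V, n = 6.
Overall: Cr₂O₇²⁻(aq) + 14 H⁺(aq) + 6 Cu(s) → 2 Cr³⁺(aq) + 7 H₂O(l) + 6 Cu⁺(aq)
Q = [Cr³⁺]^2·[Cu⁺]^6 / ([Cr₂O₇²⁻]·[H⁺]^14); log Q = 35.255.
E = E° − (0.0592/n) log Q = +0.83 − (0.0592/6)(35.255) = +0.482 V.

+0.482 V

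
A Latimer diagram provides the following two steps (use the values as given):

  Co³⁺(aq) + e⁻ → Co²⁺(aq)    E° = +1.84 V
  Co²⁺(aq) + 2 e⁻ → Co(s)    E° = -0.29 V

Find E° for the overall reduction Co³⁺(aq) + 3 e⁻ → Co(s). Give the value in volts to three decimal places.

+0.420 V

Standard free energies of sequential steps add: ΔG°₃ = ΔG°₁ + ΔG°₂, so n₃E°₃ = n₁E°₁ + n₂E°₂.
E°₃ = (1×+1.84 + 2×-0.29) / 3 = (+1.260) / 3 = +0.420 V.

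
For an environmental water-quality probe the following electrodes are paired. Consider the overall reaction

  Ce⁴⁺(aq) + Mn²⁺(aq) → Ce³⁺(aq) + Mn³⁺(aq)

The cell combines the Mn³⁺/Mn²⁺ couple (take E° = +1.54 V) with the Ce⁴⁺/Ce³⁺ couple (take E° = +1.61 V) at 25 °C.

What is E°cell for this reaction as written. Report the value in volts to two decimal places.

The Ce⁴⁺/Ce³⁺ couple has the higher reduction potential, so it is the cathode; Mn³⁺/Mn²⁺ is oxidised at the anode.
E°cell = E°(cathode) − E°(anode) = (+1.61) − (+1.54) = +0.07 V.

+0.07 V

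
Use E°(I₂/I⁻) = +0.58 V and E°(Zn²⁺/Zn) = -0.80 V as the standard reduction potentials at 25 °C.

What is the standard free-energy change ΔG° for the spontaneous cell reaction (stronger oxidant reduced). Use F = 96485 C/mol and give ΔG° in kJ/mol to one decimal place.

I₂/I⁻ (E° = +0.58 V) is the cathode; Zn²⁺/Zn (E° = -0.80 V) is the anode, so E°cell = +1.38 V.
Balancing electrons gives n = 2 (lcm of 2 and 2).
ΔG° = −nFE° = −(2)(96485)(+1.38) = -266,299 J = -266.3 kJ/mol.

-266.3 kJ/mol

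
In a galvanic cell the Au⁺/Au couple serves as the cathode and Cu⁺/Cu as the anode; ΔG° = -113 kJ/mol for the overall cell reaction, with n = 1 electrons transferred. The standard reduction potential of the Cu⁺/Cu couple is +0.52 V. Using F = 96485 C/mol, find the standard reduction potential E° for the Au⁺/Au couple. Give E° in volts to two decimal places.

+1.69 V

E°cell = −ΔG°/(nF) = −(-113×10³)/((1)(96485)) = +1.171 V.
Since Au⁺/Au is the cathode and Cu⁺/Cu the anode, E°cell = E°(Au⁺/Au) − E°(Cu⁺/Cu).
So E°(Au⁺/Au) = E°cell + E°(Cu⁺/Cu) = +1.171 + (+0.52) = +1.69 V.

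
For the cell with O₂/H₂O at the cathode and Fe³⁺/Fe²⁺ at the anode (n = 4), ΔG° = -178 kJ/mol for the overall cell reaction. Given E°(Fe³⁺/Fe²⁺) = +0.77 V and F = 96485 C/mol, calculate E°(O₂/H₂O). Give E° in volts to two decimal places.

E°cell = −ΔG°/(nF) = −(-178×10³)/((4)(96485)) = +0.461 V.
Since O₂/H₂O is the cathode and Fe³⁺/Fe²⁺ the anode, E°cell = E°(O₂/H₂O) − E°(Fe³⁺/Fe²⁺).
So E°(O₂/H₂O) = E°cell + E°(Fe³⁺/Fe²⁺) = +0.461 + (+0.77) = +1.23 V.

+1.23 V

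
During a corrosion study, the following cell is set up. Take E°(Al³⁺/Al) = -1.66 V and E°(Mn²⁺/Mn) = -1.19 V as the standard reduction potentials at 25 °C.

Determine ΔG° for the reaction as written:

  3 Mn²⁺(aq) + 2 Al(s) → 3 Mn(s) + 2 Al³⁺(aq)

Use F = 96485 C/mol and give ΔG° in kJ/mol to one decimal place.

-272.1 kJ/mol

As written, Mn²⁺/Mn is reduced (cathode) and Al³⁺/Al is oxidised (anode), so E°cell = (-1.19) − (-1.66) = +0.47 V.
Balancing electrons gives n = 6.
ΔG° = −nFE° = −(6)(96485)(+0.47) = -272,088 J = -272.1 kJ/mol.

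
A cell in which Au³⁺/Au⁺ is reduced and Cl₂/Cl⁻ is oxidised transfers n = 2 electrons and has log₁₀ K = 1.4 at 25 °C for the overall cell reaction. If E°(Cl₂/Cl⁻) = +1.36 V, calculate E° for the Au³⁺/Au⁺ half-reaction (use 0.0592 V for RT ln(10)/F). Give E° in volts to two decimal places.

+1.40 V

E°cell = (0.0592/n)·log K = (0.0592/2)(1.4) = +0.041 V.
Since Au³⁺/Au⁺ is the cathode and Cl₂/Cl⁻ the anode, E°cell = E°(Au³⁺/Au⁺) − E°(Cl₂/Cl⁻).
So E°(Au³⁺/Au⁺) = E°cell + E°(Cl₂/Cl⁻) = +0.041 + (+1.36) = +1.40 V.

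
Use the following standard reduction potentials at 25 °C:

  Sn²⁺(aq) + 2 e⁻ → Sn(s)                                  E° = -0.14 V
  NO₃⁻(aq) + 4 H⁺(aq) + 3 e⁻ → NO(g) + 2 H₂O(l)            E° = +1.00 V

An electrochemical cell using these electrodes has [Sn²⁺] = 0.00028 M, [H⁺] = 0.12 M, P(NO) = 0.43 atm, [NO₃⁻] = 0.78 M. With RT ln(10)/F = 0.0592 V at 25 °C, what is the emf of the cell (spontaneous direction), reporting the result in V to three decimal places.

NO₃⁻/NO is the cathode (higher E°), Sn²⁺/Sn the anode: E°cell = +1.00 − (-0.14) = +1.14 V, n = 6.
Overall: 2 NO₃⁻(aq) + 8 H⁺(aq) + 3 Sn(s) → 2 NO(g) + 4 H₂O(l) + 3 Sn²⁺(aq)
Q = P(NO)^2·[Sn²⁺]^3 / ([NO₃⁻]^2·[H⁺]^8); log Q = -3.809.
E = E° − (0.0592/n) log Q = +1.14 − (0.0592/6)(-3.809) = +1.178 V.

+1.178 V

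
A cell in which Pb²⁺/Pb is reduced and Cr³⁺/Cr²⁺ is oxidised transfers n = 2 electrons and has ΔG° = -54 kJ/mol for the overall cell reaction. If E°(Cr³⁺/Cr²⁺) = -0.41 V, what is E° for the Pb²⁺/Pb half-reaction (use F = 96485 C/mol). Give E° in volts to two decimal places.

E°cell = −ΔG°/(nF) = −(-54×10³)/((2)(96485)) = +0.280 V.
Since Pb²⁺/Pb is the cathode and Cr³⁺/Cr²⁺ the anode, E°cell = E°(Pb²⁺/Pb) − E°(Cr³⁺/Cr²⁺).
So E°(Pb²⁺/Pb) = E°cell + E°(Cr³⁺/Cr²⁺) = +0.280 + (-0.41) = -0.13 V.

-0.13 V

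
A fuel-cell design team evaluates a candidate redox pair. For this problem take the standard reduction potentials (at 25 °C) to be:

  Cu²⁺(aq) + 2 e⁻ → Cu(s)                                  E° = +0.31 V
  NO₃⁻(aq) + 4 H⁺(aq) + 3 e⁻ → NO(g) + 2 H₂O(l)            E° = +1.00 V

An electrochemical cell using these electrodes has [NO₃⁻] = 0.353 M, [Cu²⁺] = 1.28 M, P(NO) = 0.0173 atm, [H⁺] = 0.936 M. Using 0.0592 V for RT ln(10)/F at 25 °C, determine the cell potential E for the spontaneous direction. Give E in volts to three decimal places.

+0.710 V

NO₃⁻/NO is the cathode (higher E°), Cu²⁺/Cu the anode: E°cell = +1.00 − (+0.31) = +0.69 V, n = 6.
Overall: 2 NO₃⁻(aq) + 8 H⁺(aq) + 3 Cu(s) → 2 NO(g) + 4 H₂O(l) + 3 Cu²⁺(aq)
Q = P(NO)^2·[Cu²⁺]^3 / ([NO₃⁻]^2·[H⁺]^8); log Q = -2.068.
E = E° − (0.0592/n) log Q = +0.69 − (0.0592/6)(-2.068) = +0.710 V.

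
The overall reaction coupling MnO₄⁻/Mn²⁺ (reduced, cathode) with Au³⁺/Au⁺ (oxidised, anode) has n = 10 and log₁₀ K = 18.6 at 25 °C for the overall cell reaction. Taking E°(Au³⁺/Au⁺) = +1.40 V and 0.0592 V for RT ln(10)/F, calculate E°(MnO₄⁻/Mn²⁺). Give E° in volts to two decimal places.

+1.51 V

E°cell = (0.0592/n)·log K = (0.0592/10)(18.6) = +0.110 V.
Since MnO₄⁻/Mn²⁺ is the cathode and Au³⁺/Au⁺ the anode, E°cell = E°(MnO₄⁻/Mn²⁺) − E°(Au³⁺/Au⁺).
So E°(MnO₄⁻/Mn²⁺) = E°cell + E°(Au³⁺/Au⁺) = +0.110 + (+1.40) = +1.51 V.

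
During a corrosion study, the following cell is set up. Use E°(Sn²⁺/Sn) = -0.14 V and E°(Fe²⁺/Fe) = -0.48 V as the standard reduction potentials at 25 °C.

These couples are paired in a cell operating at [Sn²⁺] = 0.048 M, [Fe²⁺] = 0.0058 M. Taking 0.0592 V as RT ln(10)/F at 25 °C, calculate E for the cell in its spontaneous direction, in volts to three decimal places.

Sn²⁺/Sn is the cathode (higher E°), Fe²⁺/Fe the anode: E°cell = -0.14 − (-0.48) = +0.34 V, n = 2.
Overall: Sn²⁺(aq) + Fe(s) → Sn(s) + Fe²⁺(aq)
Q = [Fe²⁺] / ([Sn²⁺]); log Q = -0.918.
E = E° − (0.0592/n) log Q = +0.34 − (0.0592/2)(-0.918) = +0.367 V.

+0.367 V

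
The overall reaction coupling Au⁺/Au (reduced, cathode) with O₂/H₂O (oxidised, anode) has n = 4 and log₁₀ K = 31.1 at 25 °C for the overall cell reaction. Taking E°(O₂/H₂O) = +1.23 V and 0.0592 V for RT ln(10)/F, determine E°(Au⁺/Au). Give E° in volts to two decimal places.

+1.69 V

E°cell = (0.0592/n)·log K = (0.0592/4)(31.1) = +0.460 V.
Since Au⁺/Au is the cathode and O₂/H₂O the anode, E°cell = E°(Au⁺/Au) − E°(O₂/H₂O).
So E°(Au⁺/Au) = E°cell + E°(O₂/H₂O) = +0.460 + (+1.23) = +1.69 V.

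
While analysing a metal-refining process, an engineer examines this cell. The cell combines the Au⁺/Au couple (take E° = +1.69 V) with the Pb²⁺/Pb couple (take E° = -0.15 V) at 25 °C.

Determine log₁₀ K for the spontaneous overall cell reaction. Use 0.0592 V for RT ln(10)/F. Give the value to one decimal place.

Cathode: Au⁺/Au; anode: Pb²⁺/Pb. E°cell = +1.84 V, n = 2.
log K = nE°cell / 0.0592 = (2)(+1.84) / 0.0592 = 62.2.

62.2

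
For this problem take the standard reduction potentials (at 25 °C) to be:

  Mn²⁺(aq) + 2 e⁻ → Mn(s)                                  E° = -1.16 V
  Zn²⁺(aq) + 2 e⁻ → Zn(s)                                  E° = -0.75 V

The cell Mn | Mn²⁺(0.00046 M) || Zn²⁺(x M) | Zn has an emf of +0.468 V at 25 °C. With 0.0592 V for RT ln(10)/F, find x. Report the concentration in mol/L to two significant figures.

Zn²⁺/Zn is the cathode, Mn²⁺/Mn the anode: E°cell = +0.41 V, n = 2.
Overall reaction: Zn²⁺(aq) + Mn(s) → Zn(s) + Mn²⁺(aq); Q = [Mn²⁺]^1/[Zn²⁺]^1.
From E = E° − (0.0592/n) log Q: log Q = (E° − E)·n/0.0592 = (+0.41 − (+0.468))·2/0.0592 = -1.9595.
So 1·log[Zn²⁺] = 1·log(0.00046) − log Q = -3.3372 − (-1.9595) = -1.3777; [Zn²⁺] = 10^(-1.3777) ≈ 0.042 M.

0.042 M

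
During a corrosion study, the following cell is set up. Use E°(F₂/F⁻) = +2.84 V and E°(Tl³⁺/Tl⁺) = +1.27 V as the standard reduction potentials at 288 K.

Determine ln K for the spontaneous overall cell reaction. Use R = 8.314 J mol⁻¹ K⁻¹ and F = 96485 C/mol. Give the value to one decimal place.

126.5

Cathode: F₂/F⁻; anode: Tl³⁺/Tl⁺. E°cell = (+2.84) − (+1.27) = +1.57 V, with n = 2.
ΔG° = −nFE° = −RT ln K, so ln K = nFE°/(RT) = (2)(96485)(+1.57) / ((8.314)(288)) = 126.528.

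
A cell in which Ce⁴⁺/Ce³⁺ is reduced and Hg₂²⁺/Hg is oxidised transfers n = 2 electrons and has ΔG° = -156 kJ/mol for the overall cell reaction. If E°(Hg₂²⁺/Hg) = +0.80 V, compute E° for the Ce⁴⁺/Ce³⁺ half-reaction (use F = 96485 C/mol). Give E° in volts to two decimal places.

E°cell = −ΔG°/(nF) = −(-156×10³)/((2)(96485)) = +0.808 V.
Since Ce⁴⁺/Ce³⁺ is the cathode and Hg₂²⁺/Hg the anode, E°cell = E°(Ce⁴⁺/Ce³⁺) − E°(Hg₂²⁺/Hg).
So E°(Ce⁴⁺/Ce³⁺) = E°cell + E°(Hg₂²⁺/Hg) = +0.808 + (+0.80) = +1.61 V.

+1.61 V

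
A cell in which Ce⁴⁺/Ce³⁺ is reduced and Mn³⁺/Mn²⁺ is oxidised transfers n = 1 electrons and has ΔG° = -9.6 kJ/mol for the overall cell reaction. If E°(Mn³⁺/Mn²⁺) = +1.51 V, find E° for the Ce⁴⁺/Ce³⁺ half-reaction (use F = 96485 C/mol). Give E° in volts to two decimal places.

+1.61 V

E°cell = −ΔG°/(nF) = −(-9.6×10³)/((1)(96485)) = +0.099 V.
Since Ce⁴⁺/Ce³⁺ is the cathode and Mn³⁺/Mn²⁺ the anode, E°cell = E°(Ce⁴⁺/Ce³⁺) − E°(Mn³⁺/Mn²⁺).
So E°(Ce⁴⁺/Ce³⁺) = E°cell + E°(Mn³⁺/Mn²⁺) = +0.099 + (+1.51) = +1.61 V.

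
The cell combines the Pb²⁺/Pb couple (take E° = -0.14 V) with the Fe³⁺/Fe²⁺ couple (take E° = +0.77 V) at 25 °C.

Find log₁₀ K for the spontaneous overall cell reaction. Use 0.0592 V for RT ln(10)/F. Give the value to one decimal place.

Cathode: Fe³⁺/Fe²⁺; anode: Pb²⁺/Pb. E°cell = +0.91 V, n = 2.
log K = nE°cell / 0.0592 = (2)(+0.91) / 0.0592 = 30.7.

30.7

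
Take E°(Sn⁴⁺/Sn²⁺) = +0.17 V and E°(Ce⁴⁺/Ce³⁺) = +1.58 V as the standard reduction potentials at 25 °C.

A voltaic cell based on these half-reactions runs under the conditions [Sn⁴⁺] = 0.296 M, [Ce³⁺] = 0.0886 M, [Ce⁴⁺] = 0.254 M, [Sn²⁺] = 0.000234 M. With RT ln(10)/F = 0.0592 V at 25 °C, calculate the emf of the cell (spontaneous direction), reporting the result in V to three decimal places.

Ce⁴⁺/Ce³⁺ is the cathode (higher E°), Sn⁴⁺/Sn²⁺ the anode: E°cell = +1.58 − (+0.17) = +1.41 V, n = 2.
Overall: 2 Ce⁴⁺(aq) + Sn²⁺(aq) → 2 Ce³⁺(aq) + Sn⁴⁺(aq)
Q = [Ce³⁺]^2·[Sn⁴⁺] / ([Ce⁴⁺]^2·[Sn²⁺]); log Q = 2.187.
E = E° − (0.0592/n) log Q = +1.41 − (0.0592/2)(2.187) = +1.345 V.

+1.345 V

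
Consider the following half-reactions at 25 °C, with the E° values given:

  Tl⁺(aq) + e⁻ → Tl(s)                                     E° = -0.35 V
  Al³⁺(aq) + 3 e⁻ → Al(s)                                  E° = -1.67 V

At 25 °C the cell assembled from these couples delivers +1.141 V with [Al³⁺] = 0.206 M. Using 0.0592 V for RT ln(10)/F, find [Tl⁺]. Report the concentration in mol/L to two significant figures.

0.00056 M

Tl⁺/Tl is the cathode, Al³⁺/Al the anode: E°cell = +1.32 V, n = 3.
Overall reaction: 3 Tl⁺(aq) + Al(s) → 3 Tl(s) + Al³⁺(aq); Q = [Al³⁺]^1/[Tl⁺]^3.
From E = E° − (0.0592/n) log Q: log Q = (E° − E)·n/0.0592 = (+1.32 − (+1.141))·3/0.0592 = 9.0709.
So 3·log[Tl⁺] = 1·log(0.206) − log Q = -0.6861 − (9.0709) = -9.7570; log[Tl⁺] = -9.7570 / 3 = -3.2523; [Tl⁺] = 10^(-3.2523) ≈ 0.00056 M.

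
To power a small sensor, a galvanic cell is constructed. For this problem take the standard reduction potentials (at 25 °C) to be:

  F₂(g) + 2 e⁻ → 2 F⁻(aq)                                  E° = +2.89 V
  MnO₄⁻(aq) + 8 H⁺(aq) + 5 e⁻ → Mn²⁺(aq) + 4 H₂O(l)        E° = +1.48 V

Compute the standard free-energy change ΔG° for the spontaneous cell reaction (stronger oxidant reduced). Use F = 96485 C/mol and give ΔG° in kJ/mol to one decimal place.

F₂/F⁻ (E° = +2.89 V) is the cathode; MnO₄⁻/Mn²⁺ (E° = +1.48 V) is the anode, so E°cell = +1.41 V.
Balancing electrons gives n = 10 (lcm of 2 and 5).
ΔG° = −nFE° = −(10)(96485)(+1.41) = -1,360,438 J = -1360.4 kJ/mol.

-1360.4 kJ/mol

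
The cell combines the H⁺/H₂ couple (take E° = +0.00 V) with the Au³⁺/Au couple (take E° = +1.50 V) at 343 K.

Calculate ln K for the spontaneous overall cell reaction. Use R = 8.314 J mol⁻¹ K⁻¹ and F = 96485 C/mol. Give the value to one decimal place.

304.5

Cathode: Au³⁺/Au; anode: H⁺/H₂. E°cell = (+1.50) − (+0.00) = +1.50 V, with n = 6.
ΔG° = −nFE° = −RT ln K, so ln K = nFE°/(RT) = (6)(96485)(+1.50) / ((8.314)(343)) = 304.508.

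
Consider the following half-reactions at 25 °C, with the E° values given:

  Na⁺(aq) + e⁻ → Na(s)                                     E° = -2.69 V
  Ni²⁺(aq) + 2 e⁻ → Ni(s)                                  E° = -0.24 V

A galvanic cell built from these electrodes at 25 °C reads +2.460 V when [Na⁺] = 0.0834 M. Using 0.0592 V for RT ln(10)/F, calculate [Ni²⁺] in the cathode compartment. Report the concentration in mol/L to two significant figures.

0.015 M

Ni²⁺/Ni is the cathode, Na⁺/Na the anode: E°cell = +2.45 V, n = 2.
Overall reaction: Ni²⁺(aq) + 2 Na(s) → Ni(s) + 2 Na⁺(aq); Q = [Na⁺]^2/[Ni²⁺]^1.
From E = E° − (0.0592/n) log Q: log Q = (E° − E)·n/0.0592 = (+2.45 − (+2.460))·2/0.0592 = -0.3378.
So 1·log[Ni²⁺] = 2·log(0.0834) − log Q = -2.1577 − (-0.3378) = -1.8199; [Ni²⁺] = 10^(-1.8199) ≈ 0.015 M.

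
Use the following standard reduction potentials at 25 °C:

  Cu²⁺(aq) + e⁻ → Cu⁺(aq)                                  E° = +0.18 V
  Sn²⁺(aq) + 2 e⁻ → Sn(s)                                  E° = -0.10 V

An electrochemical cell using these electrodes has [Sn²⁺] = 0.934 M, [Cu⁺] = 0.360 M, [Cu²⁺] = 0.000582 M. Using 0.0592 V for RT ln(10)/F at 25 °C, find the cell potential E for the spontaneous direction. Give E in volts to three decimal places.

Cu²⁺/Cu⁺ is the cathode (higher E°), Sn²⁺/Sn the anode: E°cell = +0.18 − (-0.10) = +0.28 V, n = 2.
Overall: 2 Cu²⁺(aq) + Sn(s) → 2 Cu⁺(aq) + Sn²⁺(aq)
Q = [Cu⁺]^2·[Sn²⁺] / ([Cu²⁺]^2); log Q = 5.553.
E = E° − (0.0592/n) log Q = +0.28 − (0.0592/2)(5.553) = +0.116 V.

+0.116 V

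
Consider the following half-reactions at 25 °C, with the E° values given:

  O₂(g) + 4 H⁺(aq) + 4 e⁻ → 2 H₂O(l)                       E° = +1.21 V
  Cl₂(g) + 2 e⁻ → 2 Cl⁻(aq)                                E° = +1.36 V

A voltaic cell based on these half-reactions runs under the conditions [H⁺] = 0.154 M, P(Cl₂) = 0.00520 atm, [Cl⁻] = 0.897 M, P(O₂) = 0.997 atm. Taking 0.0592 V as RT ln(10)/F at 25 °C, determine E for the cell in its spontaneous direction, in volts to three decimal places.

+0.133 V

Cl₂/Cl⁻ is the cathode (higher E°), O₂/H₂O the anode: E°cell = +1.36 − (+1.21) = +0.15 V, n = 4.
Overall: 2 Cl₂(g) + 2 H₂O(l) → 4 Cl⁻(aq) + O₂(g) + 4 H⁺(aq)
Q = [Cl⁻]^4·P(O₂)·[H⁺]^4 / (P(Cl₂)^2); log Q = 1.128.
E = E° − (0.0592/n) log Q = +0.15 − (0.0592/4)(1.128) = +0.133 V.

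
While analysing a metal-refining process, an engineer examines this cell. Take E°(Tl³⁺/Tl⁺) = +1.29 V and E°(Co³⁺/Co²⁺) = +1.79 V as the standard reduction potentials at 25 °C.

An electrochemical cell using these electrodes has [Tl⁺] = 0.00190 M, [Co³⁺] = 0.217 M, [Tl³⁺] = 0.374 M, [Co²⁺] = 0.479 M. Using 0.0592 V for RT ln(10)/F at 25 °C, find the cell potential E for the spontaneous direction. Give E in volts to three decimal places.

+0.412 V

Co³⁺/Co²⁺ is the cathode (higher E°), Tl³⁺/Tl⁺ the anode: E°cell = +1.79 − (+1.29) = +0.50 V, n = 2.
Overall: 2 Co³⁺(aq) + Tl⁺(aq) → 2 Co²⁺(aq) + Tl³⁺(aq)
Q = [Co²⁺]^2·[Tl³⁺] / ([Co³⁺]^2·[Tl⁺]); log Q = 2.982.
E = E° − (0.0592/n) log Q = +0.50 − (0.0592/2)(2.982) = +0.412 V.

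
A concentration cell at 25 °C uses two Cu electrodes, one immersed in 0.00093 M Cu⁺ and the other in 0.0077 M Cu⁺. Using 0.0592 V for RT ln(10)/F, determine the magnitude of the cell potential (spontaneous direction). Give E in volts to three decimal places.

For a concentration cell E°cell = 0. The 0.0077 M side is the cathode (reduction is favoured where [Cu⁺] is higher).
With n = 1, E = −(0.0592/1) log([Cu⁺]ₐₙ/[Cu⁺]꜀ₐₜ) = −(0.0592/1) log(0.00093/0.0077) = −(0.0592/1)(-0.918) = +0.054 V.

+0.054 V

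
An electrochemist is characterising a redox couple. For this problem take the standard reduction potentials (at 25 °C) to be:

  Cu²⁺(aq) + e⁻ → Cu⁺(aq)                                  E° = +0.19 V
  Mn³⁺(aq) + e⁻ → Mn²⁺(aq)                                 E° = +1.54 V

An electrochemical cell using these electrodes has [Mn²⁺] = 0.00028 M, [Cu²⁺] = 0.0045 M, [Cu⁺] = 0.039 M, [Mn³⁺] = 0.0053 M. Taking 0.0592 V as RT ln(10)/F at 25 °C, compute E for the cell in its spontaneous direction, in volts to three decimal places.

Mn³⁺/Mn²⁺ is the cathode (higher E°), Cu²⁺/Cu⁺ the anode: E°cell = +1.54 − (+0.19) = +1.35 V, n = 1.
Overall: Mn³⁺(aq) + Cu⁺(aq) → Mn²⁺(aq) + Cu²⁺(aq)
Q = [Mn²⁺]·[Cu²⁺] / ([Mn³⁺]·[Cu⁺]); log Q = -2.215.
E = E° − (0.0592/n) log Q = +1.35 − (0.0592/1)(-2.215) = +1.481 V.

+1.481 V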